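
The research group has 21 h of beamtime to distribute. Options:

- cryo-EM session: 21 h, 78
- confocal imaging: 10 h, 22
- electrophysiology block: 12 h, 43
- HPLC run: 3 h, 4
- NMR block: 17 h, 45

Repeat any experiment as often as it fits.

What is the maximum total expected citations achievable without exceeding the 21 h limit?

78

The ratio ordering already packs tightly: cryo-EM session, 21 h, 78.
Every other selection either busts 21 h or fails to beat 78.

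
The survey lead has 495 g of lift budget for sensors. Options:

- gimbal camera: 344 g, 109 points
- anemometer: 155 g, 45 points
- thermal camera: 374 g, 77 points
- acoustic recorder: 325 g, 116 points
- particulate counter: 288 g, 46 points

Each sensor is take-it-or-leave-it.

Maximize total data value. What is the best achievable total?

161

The ratio ordering already packs tightly: anemometer + acoustic recorder, 480 g, 161.
Runner-up acoustic recorder tops out at 116.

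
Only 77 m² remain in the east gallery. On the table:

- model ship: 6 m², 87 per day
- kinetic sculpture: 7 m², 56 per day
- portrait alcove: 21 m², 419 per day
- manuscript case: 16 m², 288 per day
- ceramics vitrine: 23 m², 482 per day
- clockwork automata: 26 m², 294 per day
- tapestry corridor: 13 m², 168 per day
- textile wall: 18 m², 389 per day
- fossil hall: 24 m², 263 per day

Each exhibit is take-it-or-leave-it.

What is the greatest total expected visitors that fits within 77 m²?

1458

The ratio heuristic lands on model ship + kinetic sculpture + portrait alcove + ceramics vitrine + textile wall (1433) but leaves 2 m² idle.
Dropping model ship and kinetic sculpture frees 13 m²; slotting in tapestry corridor (13 m²) lifts the total to 1458 at 75 m².
No other feasible combination exceeds 1458.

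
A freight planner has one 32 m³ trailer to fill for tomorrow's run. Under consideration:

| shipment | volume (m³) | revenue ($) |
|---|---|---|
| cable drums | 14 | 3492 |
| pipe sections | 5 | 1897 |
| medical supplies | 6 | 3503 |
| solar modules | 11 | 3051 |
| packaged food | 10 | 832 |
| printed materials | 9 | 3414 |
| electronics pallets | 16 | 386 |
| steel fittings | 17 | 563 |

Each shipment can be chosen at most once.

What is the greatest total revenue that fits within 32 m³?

Pipe sections + medical supplies + solar modules + printed materials uses 31 of the 32 m³ and totals 11865.

11865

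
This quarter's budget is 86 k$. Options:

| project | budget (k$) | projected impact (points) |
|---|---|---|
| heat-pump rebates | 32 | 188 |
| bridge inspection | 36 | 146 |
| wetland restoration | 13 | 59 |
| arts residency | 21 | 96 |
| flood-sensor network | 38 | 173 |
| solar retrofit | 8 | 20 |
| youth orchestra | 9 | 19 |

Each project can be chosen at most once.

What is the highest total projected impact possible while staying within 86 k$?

Ranking by ratio (projected impact/k$): heat-pump rebates 5.88, arts residency 4.57, flood-sensor network 4.55, wetland restoration 4.54.
Taking the top-ratio projects first gives heat-pump rebates + wetland restoration + arts residency + solar retrofit + youth orchestra for 382 (83 k$).
The 38 k$ tied up in arts residency and solar retrofit and youth orchestra is better spent on flood-sensor network — total rises to 420 (83 k$).
An exhaustive check of the 128 subsets confirms 420.

420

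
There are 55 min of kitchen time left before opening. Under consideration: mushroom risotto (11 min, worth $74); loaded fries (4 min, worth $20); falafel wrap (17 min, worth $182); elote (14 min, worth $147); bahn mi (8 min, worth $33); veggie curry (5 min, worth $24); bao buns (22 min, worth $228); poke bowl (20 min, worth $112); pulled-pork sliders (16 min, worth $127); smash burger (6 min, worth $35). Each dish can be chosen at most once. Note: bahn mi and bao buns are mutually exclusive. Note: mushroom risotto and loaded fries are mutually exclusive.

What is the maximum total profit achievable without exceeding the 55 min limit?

By profit per min: falafel wrap 10.71, elote 10.50, bao buns 10.36, pulled-pork sliders 7.94 lead.
The ratio ordering already packs tightly: falafel wrap + elote + bao buns, 53 min, 557.
Nothing else feasible within 55 min beats 557.

557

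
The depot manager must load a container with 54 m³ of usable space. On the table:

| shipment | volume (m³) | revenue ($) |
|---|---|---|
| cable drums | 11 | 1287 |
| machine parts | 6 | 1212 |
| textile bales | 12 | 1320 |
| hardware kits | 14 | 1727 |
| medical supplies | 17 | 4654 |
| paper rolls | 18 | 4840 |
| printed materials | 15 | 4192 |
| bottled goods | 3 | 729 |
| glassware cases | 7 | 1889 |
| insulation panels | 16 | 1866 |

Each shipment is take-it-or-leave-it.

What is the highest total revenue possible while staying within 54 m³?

14415

Filling by ratio: machine parts + medical supplies + printed materials + bottled goods + glassware cases for 12676, with 6 m³ left unused.
Dropping machine parts and glassware cases frees 13 m³; slotting in paper rolls (18 m³) lifts the total to 14415 at 53 m³.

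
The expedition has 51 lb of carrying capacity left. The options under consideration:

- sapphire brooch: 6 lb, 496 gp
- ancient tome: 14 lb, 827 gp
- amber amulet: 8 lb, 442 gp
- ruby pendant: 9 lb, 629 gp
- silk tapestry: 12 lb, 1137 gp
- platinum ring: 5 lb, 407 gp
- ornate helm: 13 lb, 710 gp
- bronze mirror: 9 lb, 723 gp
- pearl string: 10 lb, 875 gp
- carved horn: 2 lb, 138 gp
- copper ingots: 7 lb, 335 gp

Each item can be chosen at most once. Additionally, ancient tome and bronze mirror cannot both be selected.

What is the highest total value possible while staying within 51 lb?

4267

Best packing: sapphire brooch + ruby pendant + silk tapestry + platinum ring + bronze mirror + pearl string — 51 lb, 4267 total.
Every other selection either busts 51 lb or breaks a pairing rule or fails to beat 4267.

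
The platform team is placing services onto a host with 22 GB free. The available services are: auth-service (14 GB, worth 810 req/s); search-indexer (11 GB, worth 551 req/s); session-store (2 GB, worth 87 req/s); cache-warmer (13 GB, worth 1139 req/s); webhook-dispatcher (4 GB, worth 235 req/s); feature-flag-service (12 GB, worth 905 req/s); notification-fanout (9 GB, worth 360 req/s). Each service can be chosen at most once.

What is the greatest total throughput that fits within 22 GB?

Greedy by ratio would take session-store + cache-warmer + webhook-dispatcher: 19 GB used, total 1461.
The 6 GB tied up in session-store and webhook-dispatcher is better spent on notification-fanout — total rises to 1499 (22 GB).
An exhaustive check of the 128 subsets confirms 1499.

1499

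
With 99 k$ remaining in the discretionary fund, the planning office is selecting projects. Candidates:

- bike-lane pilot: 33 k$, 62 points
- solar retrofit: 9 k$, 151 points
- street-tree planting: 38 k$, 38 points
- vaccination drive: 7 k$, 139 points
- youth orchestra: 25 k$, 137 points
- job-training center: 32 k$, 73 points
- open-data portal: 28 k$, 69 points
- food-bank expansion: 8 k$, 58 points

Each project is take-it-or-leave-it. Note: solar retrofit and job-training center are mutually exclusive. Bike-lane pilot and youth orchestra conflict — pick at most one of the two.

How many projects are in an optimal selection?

5

The maximum projected impact within 99 k$ is 554.
solar retrofit + vaccination drive + youth orchestra + open-data portal + food-bank expansion hits 554 at 77 k$.
Every optimal selection uses 5 projects.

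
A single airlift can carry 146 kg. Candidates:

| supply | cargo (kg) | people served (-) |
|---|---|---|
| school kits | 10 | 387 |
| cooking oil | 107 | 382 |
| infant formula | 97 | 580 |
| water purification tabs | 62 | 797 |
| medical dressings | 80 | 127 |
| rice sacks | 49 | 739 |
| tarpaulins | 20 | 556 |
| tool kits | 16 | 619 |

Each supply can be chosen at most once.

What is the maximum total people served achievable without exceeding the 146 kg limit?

The ratio heuristic lands on school kits + rice sacks + tarpaulins + tool kits (2301) but leaves 51 kg idle.
Dropping tarpaulins frees 20 kg; slotting in water purification tabs (62 kg) lifts the total to 2542 at 137 kg.
The closest alternative, school kits + water purification tabs + rice sacks + tarpaulins, reaches only 2479.

2542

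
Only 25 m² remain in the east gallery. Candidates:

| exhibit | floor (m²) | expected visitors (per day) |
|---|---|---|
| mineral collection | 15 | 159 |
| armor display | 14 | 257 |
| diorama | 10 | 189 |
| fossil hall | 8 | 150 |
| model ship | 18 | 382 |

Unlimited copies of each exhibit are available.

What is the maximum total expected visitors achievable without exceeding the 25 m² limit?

450

A density-first pass picks model ship — 382 at 18 m².
Dropping model ship frees 18 m²; slotting in 3×fossil hall (24 m²) lifts the total to 450 at 24 m².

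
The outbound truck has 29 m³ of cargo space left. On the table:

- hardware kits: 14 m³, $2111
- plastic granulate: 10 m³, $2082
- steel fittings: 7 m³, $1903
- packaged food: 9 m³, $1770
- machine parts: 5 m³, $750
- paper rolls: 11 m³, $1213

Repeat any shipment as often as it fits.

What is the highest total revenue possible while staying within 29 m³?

By revenue per m³: steel fittings 271.86, plastic granulate 208.20, packaged food 196.67, hardware kits 150.79 lead.
Best packing: 4×steel fittings — 28 m³, 7612 total.
No other feasible combination exceeds 7612.

7612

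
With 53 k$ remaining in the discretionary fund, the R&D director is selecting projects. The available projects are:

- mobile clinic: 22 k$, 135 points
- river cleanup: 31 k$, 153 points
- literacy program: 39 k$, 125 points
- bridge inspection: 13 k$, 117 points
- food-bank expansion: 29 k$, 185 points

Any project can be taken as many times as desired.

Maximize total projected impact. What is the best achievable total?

468

The ratio ordering already packs tightly: 4×bridge inspection, 52 k$, 468.
The spare 1 k$ is too small for any remaining project, and no exchange beats 468.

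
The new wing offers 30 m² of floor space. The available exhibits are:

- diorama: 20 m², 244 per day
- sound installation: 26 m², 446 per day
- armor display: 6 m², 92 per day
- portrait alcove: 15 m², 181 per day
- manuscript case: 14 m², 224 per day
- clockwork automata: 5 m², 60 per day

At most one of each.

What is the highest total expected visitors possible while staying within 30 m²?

446

Taking sound installation: 26 m² used, 446 in expected visitors.
That's the maximum — no swap from here does better than 446.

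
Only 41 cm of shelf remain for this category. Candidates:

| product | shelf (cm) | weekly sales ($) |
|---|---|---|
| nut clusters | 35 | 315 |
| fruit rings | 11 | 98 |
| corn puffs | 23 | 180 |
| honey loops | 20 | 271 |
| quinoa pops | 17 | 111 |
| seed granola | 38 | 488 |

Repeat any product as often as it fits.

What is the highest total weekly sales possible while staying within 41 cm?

Ranking by ratio (weekly sales/cm): honey loops 13.55, seed granola 12.84, nut clusters 9.00.
2×honey loops uses 40 of the 41 cm and totals 542.

542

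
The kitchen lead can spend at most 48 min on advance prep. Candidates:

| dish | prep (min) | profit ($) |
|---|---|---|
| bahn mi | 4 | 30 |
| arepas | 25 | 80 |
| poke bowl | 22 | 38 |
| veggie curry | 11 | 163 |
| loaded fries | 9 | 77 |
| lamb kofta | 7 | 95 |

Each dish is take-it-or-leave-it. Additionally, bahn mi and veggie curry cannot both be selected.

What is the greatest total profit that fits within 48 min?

338

Arepas + veggie curry + lamb kofta uses 43 of the 48 min and totals 338.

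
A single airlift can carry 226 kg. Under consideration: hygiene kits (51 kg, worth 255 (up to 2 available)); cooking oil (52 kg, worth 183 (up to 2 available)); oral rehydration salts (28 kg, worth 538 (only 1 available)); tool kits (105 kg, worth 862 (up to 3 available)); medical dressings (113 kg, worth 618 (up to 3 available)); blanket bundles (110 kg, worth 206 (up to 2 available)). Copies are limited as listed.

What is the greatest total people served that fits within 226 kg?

Ranking by ratio (people served/kg): oral rehydration salts 19.21, tool kits 8.21, medical dressings 5.47.
A density-first pass picks hygiene kits + oral rehydration salts + tool kits — 1655 at 184 kg.
The 79 kg tied up in hygiene kits and oral rehydration salts is better spent on tool kits — total rises to 1724 (210 kg).
Every other selection either busts 226 kg or exceeds an availability limit or fails to beat 1724.

1724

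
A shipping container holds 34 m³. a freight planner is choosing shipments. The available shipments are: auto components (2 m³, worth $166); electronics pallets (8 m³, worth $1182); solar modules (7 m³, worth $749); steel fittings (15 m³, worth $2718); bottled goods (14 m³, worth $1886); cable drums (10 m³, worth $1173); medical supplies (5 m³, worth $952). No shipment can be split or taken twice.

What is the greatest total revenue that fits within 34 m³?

5556

By revenue per m³: medical supplies 190.40, steel fittings 181.20, electronics pallets 147.75, bottled goods 134.71 lead.
A density-first pass picks auto components + electronics pallets + steel fittings + medical supplies — 5018 at 30 m³.
Dropping auto components and electronics pallets frees 10 m³; slotting in bottled goods (14 m³) lifts the total to 5556 at 34 m³.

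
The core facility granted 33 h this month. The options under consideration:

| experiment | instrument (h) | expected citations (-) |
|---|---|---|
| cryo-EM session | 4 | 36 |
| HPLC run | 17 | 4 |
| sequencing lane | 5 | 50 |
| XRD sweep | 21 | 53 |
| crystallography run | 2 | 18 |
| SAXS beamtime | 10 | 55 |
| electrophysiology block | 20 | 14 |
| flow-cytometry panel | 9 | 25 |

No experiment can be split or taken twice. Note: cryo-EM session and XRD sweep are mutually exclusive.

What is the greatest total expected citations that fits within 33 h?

184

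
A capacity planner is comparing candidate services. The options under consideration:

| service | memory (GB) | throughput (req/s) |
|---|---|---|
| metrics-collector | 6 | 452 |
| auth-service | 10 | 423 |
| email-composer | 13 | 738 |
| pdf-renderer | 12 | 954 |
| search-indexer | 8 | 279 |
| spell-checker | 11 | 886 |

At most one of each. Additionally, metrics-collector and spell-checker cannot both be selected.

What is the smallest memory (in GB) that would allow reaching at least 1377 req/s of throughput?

18

Minimise GB subject to total throughput ≥ 1377.
Taking metrics-collector + pdf-renderer gives 1406 (≥ 1377) for 18 GB.
Below 18 GB the best achievable stays under 1377.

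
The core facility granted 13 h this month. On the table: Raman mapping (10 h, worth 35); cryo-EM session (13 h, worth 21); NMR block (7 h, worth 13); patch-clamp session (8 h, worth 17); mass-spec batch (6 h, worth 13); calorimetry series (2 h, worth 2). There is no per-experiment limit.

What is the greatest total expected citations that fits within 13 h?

37

Best packing: Raman mapping + calorimetry series — 12 h, 37 total.
Every other selection either busts 13 h or fails to beat 37.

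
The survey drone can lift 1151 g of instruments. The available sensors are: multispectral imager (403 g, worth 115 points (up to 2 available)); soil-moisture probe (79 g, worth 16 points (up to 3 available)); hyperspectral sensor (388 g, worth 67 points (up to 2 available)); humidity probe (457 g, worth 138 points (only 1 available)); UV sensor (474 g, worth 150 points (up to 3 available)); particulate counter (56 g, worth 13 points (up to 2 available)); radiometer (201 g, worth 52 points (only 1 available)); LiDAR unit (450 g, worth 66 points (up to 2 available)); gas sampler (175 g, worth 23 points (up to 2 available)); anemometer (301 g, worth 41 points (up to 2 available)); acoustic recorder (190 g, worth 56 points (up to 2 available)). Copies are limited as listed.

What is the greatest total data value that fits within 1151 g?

356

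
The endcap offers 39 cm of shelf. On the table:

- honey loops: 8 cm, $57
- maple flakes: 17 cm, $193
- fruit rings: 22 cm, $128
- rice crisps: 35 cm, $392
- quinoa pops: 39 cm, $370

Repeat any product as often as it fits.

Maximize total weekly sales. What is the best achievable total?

Greedy by ratio would take 2×maple flakes: 34 cm used, total 386.
The 34 cm tied up in 2×maple flakes is better spent on rice crisps — total rises to 392 (35 cm).
Nothing else within 39 cm beats 392.

392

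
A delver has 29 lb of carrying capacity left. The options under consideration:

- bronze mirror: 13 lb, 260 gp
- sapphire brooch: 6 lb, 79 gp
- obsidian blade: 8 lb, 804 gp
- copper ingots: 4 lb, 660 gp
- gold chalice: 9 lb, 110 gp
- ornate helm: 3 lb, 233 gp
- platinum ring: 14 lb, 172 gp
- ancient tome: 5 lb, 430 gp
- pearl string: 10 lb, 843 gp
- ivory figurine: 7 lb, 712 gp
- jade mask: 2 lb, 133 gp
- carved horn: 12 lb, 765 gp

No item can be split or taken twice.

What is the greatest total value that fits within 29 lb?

3019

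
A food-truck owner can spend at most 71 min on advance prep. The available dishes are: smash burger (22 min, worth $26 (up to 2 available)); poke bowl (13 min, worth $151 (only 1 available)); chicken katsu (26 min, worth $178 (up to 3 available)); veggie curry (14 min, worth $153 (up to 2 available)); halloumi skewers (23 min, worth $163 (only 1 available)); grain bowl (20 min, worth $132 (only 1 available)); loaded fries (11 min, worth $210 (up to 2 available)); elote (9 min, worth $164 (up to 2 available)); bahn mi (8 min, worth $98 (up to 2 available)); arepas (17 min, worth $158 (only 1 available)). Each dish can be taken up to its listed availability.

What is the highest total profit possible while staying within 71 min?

Filling by ratio: poke bowl + 2×loaded fries + 2×elote + 2×bahn mi for 1095, with 2 min left unused.
Replace poke bowl with veggie curry: the trade gains 2 net, giving 1097 at 70 min.
Every other selection either busts 71 min or exceeds an availability limit or fails to beat 1097.

1097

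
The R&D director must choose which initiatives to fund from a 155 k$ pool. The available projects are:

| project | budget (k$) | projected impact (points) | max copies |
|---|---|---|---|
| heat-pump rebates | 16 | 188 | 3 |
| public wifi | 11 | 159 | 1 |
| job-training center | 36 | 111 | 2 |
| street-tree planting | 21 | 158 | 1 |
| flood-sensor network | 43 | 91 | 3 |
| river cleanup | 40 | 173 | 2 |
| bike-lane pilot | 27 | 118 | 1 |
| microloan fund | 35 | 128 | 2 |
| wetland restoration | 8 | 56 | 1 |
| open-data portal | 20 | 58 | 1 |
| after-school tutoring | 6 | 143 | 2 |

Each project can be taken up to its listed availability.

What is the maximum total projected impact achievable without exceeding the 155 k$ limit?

1413

Greedy by ratio would take 3×heat-pump rebates + public wifi + street-tree planting + bike-lane pilot + wetland restoration + open-data portal + 2×after-school tutoring: 147 k$ used, total 1399.
The 28 k$ tied up in wetland restoration and open-data portal is better spent on microloan fund — total rises to 1413 (154 k$).
That's the maximum — no swap from here does better than 1413.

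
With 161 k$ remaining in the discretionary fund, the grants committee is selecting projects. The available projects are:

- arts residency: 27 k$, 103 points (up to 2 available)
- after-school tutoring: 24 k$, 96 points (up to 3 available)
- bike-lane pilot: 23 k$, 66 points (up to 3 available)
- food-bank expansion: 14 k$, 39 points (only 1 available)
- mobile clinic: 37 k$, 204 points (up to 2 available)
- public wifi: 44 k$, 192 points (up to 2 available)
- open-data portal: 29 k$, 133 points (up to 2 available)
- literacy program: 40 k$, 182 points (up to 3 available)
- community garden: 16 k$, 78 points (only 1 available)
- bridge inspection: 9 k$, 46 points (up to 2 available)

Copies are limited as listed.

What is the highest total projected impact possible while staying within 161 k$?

Density check — mobile clinic 5.51, bridge inspection 5.11, community garden 4.88 are the best per k$.
Taking the top-ratio projects first gives after-school tutoring + 2×mobile clinic + open-data portal + community garden + 2×bridge inspection for 807 (161 k$).
Replace after-school tutoring and community garden with literacy program: the trade gains 8 net, giving 815 at 161 k$.

815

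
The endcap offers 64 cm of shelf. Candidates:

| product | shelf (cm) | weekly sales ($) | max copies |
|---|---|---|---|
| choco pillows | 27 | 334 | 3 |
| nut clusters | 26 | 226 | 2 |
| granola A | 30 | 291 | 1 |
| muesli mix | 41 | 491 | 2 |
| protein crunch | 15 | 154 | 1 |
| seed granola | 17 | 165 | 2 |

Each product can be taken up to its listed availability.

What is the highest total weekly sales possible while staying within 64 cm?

By weekly sales per cm: choco pillows 12.37, muesli mix 11.98, protein crunch 10.27, seed granola 9.71 lead.
Taking 2×choco pillows: 54 cm used, 668 in weekly sales.

668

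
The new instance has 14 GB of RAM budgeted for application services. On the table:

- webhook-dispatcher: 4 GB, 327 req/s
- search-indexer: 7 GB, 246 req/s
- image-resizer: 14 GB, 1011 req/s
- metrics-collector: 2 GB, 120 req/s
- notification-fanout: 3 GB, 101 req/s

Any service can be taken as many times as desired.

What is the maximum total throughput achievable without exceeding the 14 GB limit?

Best packing: 3×webhook-dispatcher + metrics-collector — 14 GB, 1101 total.
No other feasible combination exceeds 1101.

1101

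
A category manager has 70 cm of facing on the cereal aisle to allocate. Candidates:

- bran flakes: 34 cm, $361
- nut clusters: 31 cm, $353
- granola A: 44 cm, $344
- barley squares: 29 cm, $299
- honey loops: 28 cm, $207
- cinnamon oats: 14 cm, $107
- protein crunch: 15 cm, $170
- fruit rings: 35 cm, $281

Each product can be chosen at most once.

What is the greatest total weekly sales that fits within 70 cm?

714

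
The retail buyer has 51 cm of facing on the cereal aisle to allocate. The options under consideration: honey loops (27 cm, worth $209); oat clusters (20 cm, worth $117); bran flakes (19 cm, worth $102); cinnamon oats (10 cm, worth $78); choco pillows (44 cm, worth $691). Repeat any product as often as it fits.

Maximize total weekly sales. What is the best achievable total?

691

Density check — choco pillows 15.70, cinnamon oats 7.80, honey loops 7.74 are the best per cm.
Choco pillows uses 44 of the 51 cm and totals 691.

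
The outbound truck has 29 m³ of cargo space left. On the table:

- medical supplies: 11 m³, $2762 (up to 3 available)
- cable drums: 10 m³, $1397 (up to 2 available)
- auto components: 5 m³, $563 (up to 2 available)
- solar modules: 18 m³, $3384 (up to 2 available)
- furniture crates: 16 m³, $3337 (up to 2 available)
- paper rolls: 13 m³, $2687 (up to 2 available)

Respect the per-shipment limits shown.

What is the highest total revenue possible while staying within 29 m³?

6146

Density check — medical supplies 251.09, furniture crates 208.56, paper rolls 206.69, solar modules 188.00 are the best per m³.
A density-first pass picks 2×medical supplies + auto components — 6087 at 27 m³.
Replace medical supplies and auto components with solar modules: the trade gains 59 net, giving 6146 at 29 m³.
That's the maximum — no swap from here does better than 6146.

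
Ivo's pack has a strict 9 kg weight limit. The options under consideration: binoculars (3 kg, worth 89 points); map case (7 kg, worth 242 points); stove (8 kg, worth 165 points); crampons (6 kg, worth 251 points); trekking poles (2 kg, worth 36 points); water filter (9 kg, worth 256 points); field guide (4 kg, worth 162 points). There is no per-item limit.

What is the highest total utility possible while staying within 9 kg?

340

Density check — crampons 41.83, field guide 40.50, map case 34.57 are the best per kg.
The ratio ordering already packs tightly: binoculars + crampons, 9 kg, 340.
Every other selection either busts 9 kg or fails to beat 340.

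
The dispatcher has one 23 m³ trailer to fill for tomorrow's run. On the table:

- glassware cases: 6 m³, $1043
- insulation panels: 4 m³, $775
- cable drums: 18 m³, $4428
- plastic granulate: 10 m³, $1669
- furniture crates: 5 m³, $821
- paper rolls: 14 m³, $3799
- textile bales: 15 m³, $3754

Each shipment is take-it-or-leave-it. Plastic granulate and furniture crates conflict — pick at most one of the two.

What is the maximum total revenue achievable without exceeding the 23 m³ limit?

5395

By revenue per m³: paper rolls 271.36, textile bales 250.27, cable drums 246.00, insulation panels 193.75 lead.
Insulation panels + furniture crates + paper rolls uses 23 of the 23 m³ and totals 5395.
Next best is cable drums + furniture crates at 5249 (23 m³) — short by 146.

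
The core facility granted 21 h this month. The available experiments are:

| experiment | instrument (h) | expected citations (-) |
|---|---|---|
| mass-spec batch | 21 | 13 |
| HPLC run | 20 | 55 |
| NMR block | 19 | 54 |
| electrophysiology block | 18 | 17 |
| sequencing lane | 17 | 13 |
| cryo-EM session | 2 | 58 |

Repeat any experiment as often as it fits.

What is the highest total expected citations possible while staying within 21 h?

580

The ratio ordering already packs tightly: 10×cryo-EM session, 20 h, 580.
That's the maximum — no swap from here does better than 580.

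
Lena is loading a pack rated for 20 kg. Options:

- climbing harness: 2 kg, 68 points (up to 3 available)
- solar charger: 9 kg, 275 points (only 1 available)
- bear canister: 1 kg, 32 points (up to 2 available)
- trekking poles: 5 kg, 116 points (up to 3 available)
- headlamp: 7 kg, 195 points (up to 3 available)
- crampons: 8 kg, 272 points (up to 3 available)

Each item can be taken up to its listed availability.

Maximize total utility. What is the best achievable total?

Density check — climbing harness 34.00, crampons 34.00, bear canister 32.00 are the best per kg.
A density-first pass picks 3×climbing harness + 2×bear canister + crampons — 540 at 16 kg.
Replace climbing harness and 2×bear canister with crampons: the trade gains 140 net, giving 680 at 20 kg.
Every other selection either busts 20 kg or exceeds an availability limit or fails to beat 680.

680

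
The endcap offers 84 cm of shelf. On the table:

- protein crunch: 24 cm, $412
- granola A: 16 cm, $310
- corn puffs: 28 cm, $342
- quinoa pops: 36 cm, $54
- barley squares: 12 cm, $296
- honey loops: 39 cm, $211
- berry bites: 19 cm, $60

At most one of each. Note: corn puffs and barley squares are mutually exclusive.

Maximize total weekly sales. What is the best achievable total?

1078

By weekly sales per cm: barley squares 24.67, granola A 19.38, protein crunch 17.17, corn puffs 12.21 lead.
Taking protein crunch + granola A + barley squares + berry bites: 71 cm used, 1078 in weekly sales.
The closest alternative, protein crunch + granola A + corn puffs, reaches only 1064.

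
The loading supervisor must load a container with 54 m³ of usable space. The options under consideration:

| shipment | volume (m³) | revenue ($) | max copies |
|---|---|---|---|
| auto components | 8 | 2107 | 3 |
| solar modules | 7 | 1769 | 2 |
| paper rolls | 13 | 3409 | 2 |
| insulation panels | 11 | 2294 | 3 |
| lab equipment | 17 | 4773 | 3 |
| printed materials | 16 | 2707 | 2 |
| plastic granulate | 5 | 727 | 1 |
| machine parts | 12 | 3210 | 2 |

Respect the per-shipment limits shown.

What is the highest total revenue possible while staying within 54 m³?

14863

Taking the top-ratio shipments first gives 3×lab equipment for 14319 (51 m³).
The 17 m³ tied up in lab equipment is better spent on auto components + machine parts — total rises to 14863 (54 m³).
Every other selection either busts 54 m³ or exceeds an availability limit or fails to beat 14863.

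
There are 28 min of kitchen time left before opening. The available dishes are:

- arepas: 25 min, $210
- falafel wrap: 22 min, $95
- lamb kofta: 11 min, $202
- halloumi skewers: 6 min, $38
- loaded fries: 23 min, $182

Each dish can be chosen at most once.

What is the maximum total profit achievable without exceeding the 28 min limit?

Best packing: lamb kofta + halloumi skewers — 17 min, 240 total.
The closest alternative, arepas, reaches only 210.

240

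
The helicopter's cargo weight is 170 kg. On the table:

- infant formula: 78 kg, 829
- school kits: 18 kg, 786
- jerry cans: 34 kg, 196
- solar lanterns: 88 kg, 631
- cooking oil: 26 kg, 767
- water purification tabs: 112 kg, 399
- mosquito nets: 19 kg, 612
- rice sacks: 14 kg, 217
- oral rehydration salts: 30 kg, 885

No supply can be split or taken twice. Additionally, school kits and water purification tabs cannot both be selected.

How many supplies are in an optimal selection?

Best achievable people served is 3484.
For example infant formula + school kits + cooking oil + rice sacks + oral rehydration salts achieves it, using 166 kg.
Any selection reaching 3484 contains exactly 5 supplies.

5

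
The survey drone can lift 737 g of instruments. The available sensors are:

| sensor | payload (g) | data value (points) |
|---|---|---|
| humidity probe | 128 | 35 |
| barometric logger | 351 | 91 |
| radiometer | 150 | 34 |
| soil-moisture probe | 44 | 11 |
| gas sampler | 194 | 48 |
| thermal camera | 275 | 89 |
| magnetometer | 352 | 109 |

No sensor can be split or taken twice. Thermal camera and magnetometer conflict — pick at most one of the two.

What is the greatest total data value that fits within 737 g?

Ranking by ratio (data value/g): thermal camera 0.32, magnetometer 0.31, humidity probe 0.27, barometric logger 0.26.
Best packing: humidity probe + soil-moisture probe + gas sampler + magnetometer — 718 g, 203 total.
The closest alternative, barometric logger + magnetometer, reaches only 200.

203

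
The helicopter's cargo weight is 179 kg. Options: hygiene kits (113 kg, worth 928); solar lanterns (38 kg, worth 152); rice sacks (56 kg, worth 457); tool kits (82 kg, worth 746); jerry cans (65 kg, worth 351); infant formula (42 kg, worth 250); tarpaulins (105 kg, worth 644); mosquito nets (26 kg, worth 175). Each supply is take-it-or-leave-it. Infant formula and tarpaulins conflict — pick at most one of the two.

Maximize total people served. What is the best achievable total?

1385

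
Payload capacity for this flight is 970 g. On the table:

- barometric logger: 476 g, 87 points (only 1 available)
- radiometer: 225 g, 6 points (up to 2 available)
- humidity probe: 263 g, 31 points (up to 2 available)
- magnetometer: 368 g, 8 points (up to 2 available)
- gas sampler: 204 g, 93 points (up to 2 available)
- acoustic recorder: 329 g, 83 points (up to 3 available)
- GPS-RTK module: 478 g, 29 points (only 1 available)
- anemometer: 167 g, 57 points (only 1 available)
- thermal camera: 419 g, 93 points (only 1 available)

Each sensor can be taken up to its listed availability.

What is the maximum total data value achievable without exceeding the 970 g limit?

326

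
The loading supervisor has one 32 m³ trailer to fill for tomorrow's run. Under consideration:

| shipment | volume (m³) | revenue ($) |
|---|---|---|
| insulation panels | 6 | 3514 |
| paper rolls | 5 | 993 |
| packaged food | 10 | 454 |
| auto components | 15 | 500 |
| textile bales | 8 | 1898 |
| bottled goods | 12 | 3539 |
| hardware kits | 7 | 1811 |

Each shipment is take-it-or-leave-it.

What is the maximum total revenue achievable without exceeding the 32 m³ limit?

The ratio heuristic lands on insulation panels + paper rolls + bottled goods + hardware kits (9857) but leaves 2 m³ idle.
The 7 m³ tied up in hardware kits is better spent on textile bales — total rises to 9944 (31 m³).
The spare 1 m³ is too small for any remaining shipment, and no exchange beats 9944.

9944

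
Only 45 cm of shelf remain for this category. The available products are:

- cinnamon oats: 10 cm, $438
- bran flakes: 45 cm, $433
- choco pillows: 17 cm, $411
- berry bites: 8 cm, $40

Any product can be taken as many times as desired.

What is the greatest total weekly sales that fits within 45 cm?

1752

Best packing: 4×cinnamon oats — 40 cm, 1752 total.
No other feasible combination exceeds 1752.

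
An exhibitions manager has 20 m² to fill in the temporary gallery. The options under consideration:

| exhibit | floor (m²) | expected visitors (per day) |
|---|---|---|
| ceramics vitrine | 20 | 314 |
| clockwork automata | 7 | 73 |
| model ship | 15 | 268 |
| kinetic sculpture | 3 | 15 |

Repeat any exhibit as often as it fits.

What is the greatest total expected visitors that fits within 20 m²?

Filling by ratio: model ship + kinetic sculpture for 283, with 2 m² left unused.
The 18 m² tied up in model ship and kinetic sculpture is better spent on ceramics vitrine — total rises to 314 (20 m²).
Nothing else within 20 m² beats 314.

314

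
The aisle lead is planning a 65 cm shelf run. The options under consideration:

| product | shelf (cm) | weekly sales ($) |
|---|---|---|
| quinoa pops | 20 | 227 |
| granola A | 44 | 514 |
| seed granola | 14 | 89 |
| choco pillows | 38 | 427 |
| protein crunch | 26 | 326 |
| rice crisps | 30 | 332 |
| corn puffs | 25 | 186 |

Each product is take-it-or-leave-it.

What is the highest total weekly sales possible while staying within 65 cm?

By weekly sales per cm: protein crunch 12.54, granola A 11.68, quinoa pops 11.35 lead.
Taking the top-ratio products first gives quinoa pops + seed granola + protein crunch for 642 (60 cm).
The 34 cm tied up in quinoa pops and seed granola is better spent on choco pillows — total rises to 753 (64 cm).
Runner-up quinoa pops + granola A tops out at 741.

753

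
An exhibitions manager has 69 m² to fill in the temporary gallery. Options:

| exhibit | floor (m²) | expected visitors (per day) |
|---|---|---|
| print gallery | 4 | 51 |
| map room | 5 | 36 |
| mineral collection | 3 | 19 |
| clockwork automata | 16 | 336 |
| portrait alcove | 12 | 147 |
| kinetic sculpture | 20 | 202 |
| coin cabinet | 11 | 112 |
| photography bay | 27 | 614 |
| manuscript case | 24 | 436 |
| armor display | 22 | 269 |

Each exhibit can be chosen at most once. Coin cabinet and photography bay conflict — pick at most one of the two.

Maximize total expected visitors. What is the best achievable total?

1386

Best packing: clockwork automata + photography bay + manuscript case — 67 m², 1386 total.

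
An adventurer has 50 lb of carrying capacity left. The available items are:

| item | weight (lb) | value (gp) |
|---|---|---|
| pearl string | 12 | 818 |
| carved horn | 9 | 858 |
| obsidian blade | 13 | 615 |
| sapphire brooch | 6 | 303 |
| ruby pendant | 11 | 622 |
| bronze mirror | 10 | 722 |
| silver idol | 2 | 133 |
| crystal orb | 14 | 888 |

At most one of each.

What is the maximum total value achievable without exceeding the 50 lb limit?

3456

Ranking by ratio (value/lb): carved horn 95.33, bronze mirror 72.20, pearl string 68.17.
The ratio heuristic lands on pearl string + carved horn + bronze mirror + silver idol + crystal orb (3419) but leaves 3 lb idle.
Replace crystal orb with sapphire brooch + ruby pendant: the trade gains 37 net, giving 3456 at 50 lb.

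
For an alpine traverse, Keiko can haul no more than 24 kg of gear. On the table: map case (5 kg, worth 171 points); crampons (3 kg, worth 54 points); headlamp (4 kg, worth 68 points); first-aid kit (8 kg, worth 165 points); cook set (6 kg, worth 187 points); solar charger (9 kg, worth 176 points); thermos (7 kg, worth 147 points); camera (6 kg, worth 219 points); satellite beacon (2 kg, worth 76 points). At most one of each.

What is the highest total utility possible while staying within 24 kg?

Density check — satellite beacon 38.00, camera 36.50, map case 34.20 are the best per kg.
The ratio heuristic lands on map case + crampons + cook set + camera + satellite beacon (707) but leaves 2 kg idle.
Replace crampons and satellite beacon with thermos: the trade gains 17 net, giving 724 at 24 kg.
Next best is map case + headlamp + cook set + camera + satellite beacon at 721 (23 kg) — short by 3.

724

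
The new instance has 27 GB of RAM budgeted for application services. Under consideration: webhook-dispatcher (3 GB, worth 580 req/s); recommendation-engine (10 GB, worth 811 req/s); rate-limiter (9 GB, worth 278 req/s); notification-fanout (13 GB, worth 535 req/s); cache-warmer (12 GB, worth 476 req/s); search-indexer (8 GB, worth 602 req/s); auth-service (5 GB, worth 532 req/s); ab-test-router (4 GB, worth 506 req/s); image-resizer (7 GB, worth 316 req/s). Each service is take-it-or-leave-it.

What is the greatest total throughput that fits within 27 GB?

The ratio heuristic lands on webhook-dispatcher + recommendation-engine + auth-service + ab-test-router (2429) but leaves 5 GB idle.
Dropping recommendation-engine frees 10 GB; slotting in search-indexer + image-resizer (15 GB) lifts the total to 2536 at 27 GB.
An exhaustive check of the 512 subsets confirms 2536.

2536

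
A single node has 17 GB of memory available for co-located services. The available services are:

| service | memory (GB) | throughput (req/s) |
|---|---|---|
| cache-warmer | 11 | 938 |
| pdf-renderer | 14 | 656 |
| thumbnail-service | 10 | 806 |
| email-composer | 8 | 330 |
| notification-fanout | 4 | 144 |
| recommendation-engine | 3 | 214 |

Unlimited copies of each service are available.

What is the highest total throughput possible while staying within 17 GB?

1366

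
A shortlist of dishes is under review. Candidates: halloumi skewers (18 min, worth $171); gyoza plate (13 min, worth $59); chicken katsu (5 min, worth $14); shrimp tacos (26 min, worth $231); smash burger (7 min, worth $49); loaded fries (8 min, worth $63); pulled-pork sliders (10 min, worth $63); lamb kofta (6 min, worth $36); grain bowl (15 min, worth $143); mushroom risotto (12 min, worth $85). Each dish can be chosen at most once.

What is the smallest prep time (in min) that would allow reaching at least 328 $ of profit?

Minimise min subject to total profit ≥ 328.
halloumi skewers + chicken katsu + grain bowl reaches 328 using 38 min.
No combination under 38 min hits 328.

38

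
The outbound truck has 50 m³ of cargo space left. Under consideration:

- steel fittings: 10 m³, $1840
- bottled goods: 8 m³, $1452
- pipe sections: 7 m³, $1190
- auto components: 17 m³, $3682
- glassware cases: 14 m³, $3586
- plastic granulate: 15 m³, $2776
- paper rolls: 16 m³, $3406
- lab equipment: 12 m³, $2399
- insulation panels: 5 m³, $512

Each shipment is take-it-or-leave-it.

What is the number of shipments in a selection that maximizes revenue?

4

Optimal total is 10857.
pipe sections + auto components + glassware cases + lab equipment hits 10857 at 50 m³.
Any selection reaching 10857 contains exactly 4 shipments.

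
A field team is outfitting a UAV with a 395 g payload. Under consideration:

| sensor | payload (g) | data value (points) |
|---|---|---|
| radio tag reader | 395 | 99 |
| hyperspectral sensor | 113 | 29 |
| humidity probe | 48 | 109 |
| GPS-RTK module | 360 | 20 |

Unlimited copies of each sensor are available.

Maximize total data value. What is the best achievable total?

872

Best packing: 8×humidity probe — 384 g, 872 total.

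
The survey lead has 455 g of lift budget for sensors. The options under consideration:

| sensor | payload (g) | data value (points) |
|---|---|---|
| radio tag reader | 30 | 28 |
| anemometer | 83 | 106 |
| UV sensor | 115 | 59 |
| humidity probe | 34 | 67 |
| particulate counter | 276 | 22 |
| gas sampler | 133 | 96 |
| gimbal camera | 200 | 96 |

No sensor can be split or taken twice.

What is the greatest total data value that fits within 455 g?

365

Filling by ratio: radio tag reader + anemometer + UV sensor + humidity probe + gas sampler for 356, with 60 g left unused.
Replace radio tag reader and UV sensor with gimbal camera: the trade gains 9 net, giving 365 at 450 g.
Runner-up radio tag reader + anemometer + UV sensor + humidity probe + gas sampler tops out at 356.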